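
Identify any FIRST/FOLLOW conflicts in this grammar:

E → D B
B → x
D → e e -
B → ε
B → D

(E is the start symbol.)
No FIRST/FOLLOW conflicts.

Nullable non-terminals: B.
FIRST sets used below: FIRST(D) = { 'e' }

B: nullable alternative(s) B → ε; FOLLOW(B) = { $ }
  B → x: FIRST \ {ε} = { 'x' } — disjoint from FOLLOW(B)
  B → ε: FIRST \ {ε} = { } — this is the only nullable alternative, skip
  B → D: FIRST \ {ε} = { 'e' } — disjoint from FOLLOW(B)

D, E have no nullable alternative, so no FIRST/FOLLOW check is needed there.

No FIRST/FOLLOW conflicts found.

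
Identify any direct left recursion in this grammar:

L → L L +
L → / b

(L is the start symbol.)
Yes, L is left-recursive

Direct left recursion occurs when N → N α for some non-terminal N (the right-hand side begins with the left-hand side itself).

L → L L +: LEFT RECURSIVE (starts with L)
L → / b: starts with '/'

The grammar has direct left recursion on: L.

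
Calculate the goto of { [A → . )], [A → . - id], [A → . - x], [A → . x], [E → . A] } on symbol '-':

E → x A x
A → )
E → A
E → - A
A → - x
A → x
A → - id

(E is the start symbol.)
GOTO(I, '-') = CLOSURE({ [A → αX.β] : [A → α.Xβ] ∈ I, X = '-' })

Items with dot before '-', with the dot advanced:
  [A → . - id] → [A → - . id]
  [A → . - x] → [A → - . x]
Closure adds nothing (no advanced item has the dot before a non-terminal).

GOTO = { [A → - . id], [A → - . x] }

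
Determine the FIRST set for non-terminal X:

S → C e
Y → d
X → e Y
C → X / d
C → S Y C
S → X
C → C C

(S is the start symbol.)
To compute FIRST(X), examine every production with X on the left-hand side, reading each right-hand side left to right until a non-nullable symbol is reached.

From X → e Y:
  - e is a terminal: add 'e' and stop

Collecting: FIRST(X) = { 'e' }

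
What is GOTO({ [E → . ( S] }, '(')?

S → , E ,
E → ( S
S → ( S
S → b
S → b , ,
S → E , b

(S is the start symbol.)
GOTO(I, '(') = CLOSURE({ [A → αX.β] : [A → α.Xβ] ∈ I, X = '(' })

Items with dot before '(', with the dot advanced:
  [E → . ( S] → [E → ( . S]
Closure of the advanced items:
  [E → ( . S] has the dot before S: add [S → . , E ,], [S → . ( S], [S → . b], [S → . b , ,], [S → . E , b]
  [S → . E , b] has the dot before E: add [E → . ( S]

GOTO = { [E → ( . S], [E → . ( S], [S → . ( S], [S → . , E ,], [S → . E , b], [S → . b , ,], [S → . b] }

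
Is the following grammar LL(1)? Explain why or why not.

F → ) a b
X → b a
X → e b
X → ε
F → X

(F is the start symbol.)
Relevant sets:
  FIRST(X) = { 'b', 'e', ε }
  FOLLOW(F) = { $ }
  FOLLOW(X) = { $ }

For F:
  PREDICT(F → ')' a b) = { ')' }
  PREDICT(F → X) = { $, 'b', 'e' }
For X:
  PREDICT(X → b a) = { 'b' }
  PREDICT(X → e b) = { 'e' }
  PREDICT(X → ε) = { $ }

All predict sets are disjoint. The grammar IS LL(1).

Answer: Yes, the grammar is LL(1).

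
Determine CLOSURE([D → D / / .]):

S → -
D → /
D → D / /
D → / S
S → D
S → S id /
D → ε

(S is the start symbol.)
To compute CLOSURE, for each item [A → α.Bβ] where B is a non-terminal, add [B → .γ] for all productions B → γ; repeat for the newly added items until nothing changes.

Start with: [D → D / / .]
The dot is at the end, so nothing is added.

CLOSURE = { [D → D / / .] }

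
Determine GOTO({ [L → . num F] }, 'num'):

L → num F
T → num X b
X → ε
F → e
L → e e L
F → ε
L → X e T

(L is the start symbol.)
GOTO(I, 'num') = CLOSURE({ [A → αX.β] : [A → α.Xβ] ∈ I, X = 'num' })

Items with dot before 'num', with the dot advanced:
  [L → . num F] → [L → num . F]
Closure of the advanced items:
  [L → num . F] has the dot before F: add [F → . e], [F → .]

GOTO = { [F → . e], [F → .], [L → num . F] }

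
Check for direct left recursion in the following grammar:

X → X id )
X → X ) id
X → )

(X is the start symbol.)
X → X id ): LEFT RECURSIVE (starts with X)
X → X ) id: LEFT RECURSIVE (starts with X)
X → ): starts with ')'

The grammar has direct left recursion on: X.

Answer: Yes, X is left-recursive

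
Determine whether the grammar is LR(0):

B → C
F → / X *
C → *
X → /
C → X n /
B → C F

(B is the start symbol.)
No. Shift-reduce conflict between [B → C .] and [F → . / X *]

Augment with B' → B and build the canonical LR(0) collection (I0 = CLOSURE({[B' → . B]}), then GOTO on every symbol after a dot until no new states appear). It has 12 states:
  I0: { [B → . C F], [B → . C], [B' → . B], [C → . *], [C → . X n /], [X → . /] }  — shift
  I1: { [C → * .] }  — reduce
  I2: { [X → / .] }  — reduce
  I3: { [B' → B .] }  — accept
  I4: { [B → C . F], [B → C .], [F → . / X *] }  — shift, reduce
  I5: { [C → X . n /] }  — shift
  I6: { [C → X n . /] }  — shift
  I7: { [C → X n / .] }  — reduce
  I8: { [F → / . X *], [X → . /] }  — shift
  I9: { [B → C F .] }  — reduce
  I10: { [F → / X . *] }  — shift
  I11: { [F → / X * .] }  — reduce

Conflict in state I4:
  Shift-reduce conflict between [B → C .] and [F → . / X *]
So the grammar is NOT LR(0).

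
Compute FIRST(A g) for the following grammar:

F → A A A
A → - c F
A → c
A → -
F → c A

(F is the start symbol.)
{ '-', 'c' }

FIRST sets of the non-terminals involved (from the grammar, by fixed-point iteration):
  FIRST(A) = { '-', 'c' }

To compute FIRST(A g), process the symbols left to right:
Symbol A is a non-terminal. Add FIRST(A) \ {ε} = { '-', 'c' }
A is not nullable (ε ∉ FIRST(A)), so stop here.
FIRST(A g) = { '-', 'c' }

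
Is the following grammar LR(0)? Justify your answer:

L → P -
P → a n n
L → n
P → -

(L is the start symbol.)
Yes, the grammar is LR(0)

Augment with L' → L and build the canonical LR(0) collection (I0 = CLOSURE({[L' → . L]}), then GOTO on every symbol after a dot until no new states appear). It has 9 states:
  I0: { [L → . P -], [L → . n], [L' → . L], [P → . -], [P → . a n n] }  — shift
  I1: { [P → - .] }  — reduce
  I2: { [L' → L .] }  — accept
  I3: { [L → P . -] }  — shift
  I4: { [P → a . n n] }  — shift
  I5: { [L → n .] }  — reduce
  I6: { [P → a n . n] }  — shift
  I7: { [P → a n n .] }  — reduce
  I8: { [L → P - .] }  — reduce

Every state is either a pure shift/goto state or contains exactly one complete item and nothing to shift — no conflicts. The grammar is LR(0).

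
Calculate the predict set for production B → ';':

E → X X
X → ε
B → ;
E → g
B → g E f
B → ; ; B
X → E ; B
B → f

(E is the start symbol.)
PREDICT(B → ';') = (FIRST(RHS) \ {ε}) ∪ (FOLLOW(B) if ε ∈ FIRST(RHS), i.e. RHS ⇒* ε)
FIRST(';') = { ';' }
ε ∉ FIRST(';'), so FOLLOW(B) is not added.
PREDICT(B → ';') = { ';' }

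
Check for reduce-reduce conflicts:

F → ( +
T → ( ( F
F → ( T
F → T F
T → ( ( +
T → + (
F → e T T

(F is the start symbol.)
A reduce-reduce conflict occurs when an LR(0) state has two complete items [A → α .] and [B → β .] — both call for a reduction, and with no lookahead the parser cannot choose between them.

Augment with F' → F and build the canonical LR(0) collection (I0 = CLOSURE({[F' → . F]}), then GOTO on every symbol after a dot until no new states appear). It has 20 states:
  I0: { [F → . ( +], [F → . ( T], [F → . T F], [F → . e T T], [F' → . F], [T → . ( ( +], [T → . ( ( F], [T → . + (] }  — shift
  I1: { [F → ( . +], [F → ( . T], [T → ( . ( +], [T → ( . ( F], [T → . ( ( +], [T → . ( ( F], [T → . + (] }  — shift
  I2: { [T → + . (] }  — shift
  I3: { [F' → F .] }  — accept
  I4: { [F → . ( +], [F → . ( T], [F → . T F], [F → . e T T], [F → T . F], [T → . ( ( +], [T → . ( ( F], [T → . + (] }  — shift
  I5: { [F → e . T T], [T → . ( ( +], [T → . ( ( F], [T → . + (] }  — shift
  I6: { [T → ( . ( +], [T → ( . ( F] }  — shift
  I7: { [F → e T . T], [T → . ( ( +], [T → . ( ( F], [T → . + (] }  — shift
  I8: { [F → e T T .] }  — reduce
  I9: { [F → . ( +], [F → . ( T], [F → . T F], [F → . e T T], [T → ( ( . +], [T → ( ( . F], [T → . ( ( +], [T → . ( ( F], [T → . + (] }  — shift
  I10: { [T → ( ( + .], [T → + . (] }  — shift, reduce
  I11: { [T → ( ( F .] }  — reduce
  I12: { [T → + ( .] }  — reduce
  I13: { [F → T F .] }  — reduce
  I14: { [F → . ( +], [F → . ( T], [F → . T F], [F → . e T T], [T → ( ( . +], [T → ( ( . F], [T → ( . ( +], [T → ( . ( F], [T → . ( ( +], [T → . ( ( F], [T → . + (] }  — shift
  I15: { [F → ( + .], [T → + . (] }  — shift, reduce
  I16: { [F → ( T .] }  — reduce
  I17: { [F → ( . +], [F → ( . T], [F → . ( +], [F → . ( T], [F → . T F], [F → . e T T], [T → ( ( . +], [T → ( ( . F], [T → ( . ( +], [T → ( . ( F], [T → . ( ( +], [T → . ( ( F], [T → . + (] }  — shift
  I18: { [F → ( + .], [T → ( ( + .], [T → + . (] }  — shift, 2 reduces
  I19: { [F → ( T .], [F → . ( +], [F → . ( T], [F → . T F], [F → . e T T], [F → T . F], [T → . ( ( +], [T → . ( ( F], [T → . + (] }  — shift, reduce

I18 contains complete items [F → ( + .], [T → ( ( + .] — reduce-reduce conflict.

Answer: Yes — I18: [F → ( + .] vs [T → ( ( + .]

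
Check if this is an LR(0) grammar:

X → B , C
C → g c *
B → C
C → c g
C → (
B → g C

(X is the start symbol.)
A grammar is LR(0) if no state in the canonical LR(0) collection has:
  - both a shift item (dot before a terminal) and a complete item (shift-reduce conflict), or
  - two or more complete items (reduce-reduce conflict; the accept item [X' → X .] counts as a complete item here).

Augment with X' → X and build the canonical LR(0) collection (I0 = CLOSURE({[X' → . X]}), then GOTO on every symbol after a dot until no new states appear). It has 15 states:
  I0: { [B → . C], [B → . g C], [C → . (], [C → . c g], [C → . g c *], [X → . B , C], [X' → . X] }  — shift
  I1: { [C → ( .] }  — reduce
  I2: { [X → B . , C] }  — shift
  I3: { [B → C .] }  — reduce
  I4: { [X' → X .] }  — accept
  I5: { [C → c . g] }  — shift
  I6: { [B → g . C], [C → . (], [C → . c g], [C → . g c *], [C → g . c *] }  — shift
  I7: { [B → g C .] }  — reduce
  I8: { [C → c . g], [C → g c . *] }  — shift
  I9: { [C → g . c *] }  — shift
  I10: { [C → g c . *] }  — shift
  I11: { [C → g c * .] }  — reduce
  I12: { [C → c g .] }  — reduce
  I13: { [C → . (], [C → . c g], [C → . g c *], [X → B , . C] }  — shift
  I14: { [X → B , C .] }  — reduce

Every state is either a pure shift/goto state or contains exactly one complete item and nothing to shift — no conflicts. The grammar is LR(0).

Answer: Yes, the grammar is LR(0)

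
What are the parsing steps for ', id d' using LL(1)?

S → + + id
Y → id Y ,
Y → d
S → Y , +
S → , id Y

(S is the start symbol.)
LL(1) parsing maintains a stack (initially the start symbol over $) and the input. At each step: if the stack top is a terminal, match it against the current input token; if it is a non-terminal N, replace it with the RHS of M[N, lookahead] (the unique production whose predict set contains the lookahead).

Stack is shown with the top on the left.

Stack     Input     Action
--------------------------
S $       , id d $  output S → , id Y
, id Y $  , id d $  match ','
id Y $    id d $    match 'id'
Y $       d $       output Y → d
d $       d $       match 'd'
$         $         accept

The string is accepted.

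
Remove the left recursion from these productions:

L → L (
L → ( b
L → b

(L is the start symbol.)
L → ( b L'
L → b L'
L' → ( L'
L' → ε

L is directly left-recursive. The standard transformation for
  A → A α₁ | ... | A α_m | β₁ | ... | β_n
is
  A  → β₁ A' | ... | β_n A'
  A' → α₁ A' | ... | α_m A' | ε

L → ( b becomes L → ( b L'
L → b becomes L → b L'
L → L ( becomes L' → ( L'
Add L' → ε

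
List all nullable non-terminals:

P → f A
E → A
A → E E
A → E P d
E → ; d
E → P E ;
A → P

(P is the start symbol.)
None

A non-terminal is nullable if it can derive ε (the empty string): either it has an ε-production, or it has a production whose right-hand side consists entirely of nullable non-terminals.

There are no ε-productions, so no non-terminal can derive ε.
No non-terminals are nullable.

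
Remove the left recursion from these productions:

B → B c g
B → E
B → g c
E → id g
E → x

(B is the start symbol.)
B is directly left-recursive. The standard transformation for
  A → A α₁ | ... | A α_m | β₁ | ... | β_n
is
  A  → β₁ A' | ... | β_n A'
  A' → α₁ A' | ... | α_m A' | ε

B → E becomes B → E B'
B → g c becomes B → g c B'
B → B c g becomes B' → c g B'
Add B' → ε

Productions for other non-terminals are unchanged:
  E → id g
  E → x

Resulting grammar:
B → E B'
B → g c B'
B' → c g B'
B' → ε
E → id g
E → x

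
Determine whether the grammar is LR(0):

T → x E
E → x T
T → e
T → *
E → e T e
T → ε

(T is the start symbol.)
A grammar is LR(0) if no state in the canonical LR(0) collection has:
  - both a shift item (dot before a terminal) and a complete item (shift-reduce conflict), or
  - two or more complete items (reduce-reduce conflict; the accept item [T' → T .] counts as a complete item here).

Augment with T' → T and build the canonical LR(0) collection (I0 = CLOSURE({[T' → . T]}), then GOTO on every symbol after a dot until no new states appear). It has 11 states:
  I0: { [T → . *], [T → . e], [T → . x E], [T → .], [T' → . T] }  — shift, reduce
  I1: { [T → * .] }  — reduce
  I2: { [T' → T .] }  — accept
  I3: { [T → e .] }  — reduce
  I4: { [E → . e T e], [E → . x T], [T → x . E] }  — shift
  I5: { [T → x E .] }  — reduce
  I6: { [E → e . T e], [T → . *], [T → . e], [T → . x E], [T → .] }  — shift, reduce
  I7: { [E → x . T], [T → . *], [T → . e], [T → . x E], [T → .] }  — shift, reduce
  I8: { [E → x T .] }  — reduce
  I9: { [E → e T . e] }  — shift
  I10: { [E → e T e .] }  — reduce

Conflict in state I0:
  Shift-reduce conflict between [T → .] and [T → . *]
So the grammar is NOT LR(0).

Answer: No. Shift-reduce conflict between [T → .] and [T → . *]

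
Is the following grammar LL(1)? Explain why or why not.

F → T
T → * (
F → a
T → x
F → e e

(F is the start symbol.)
Yes, the grammar is LL(1).

Relevant sets:
  FIRST(T) = { '*', 'x' }

For F:
  PREDICT(F → T) = { '*', 'x' }
  PREDICT(F → a) = { 'a' }
  PREDICT(F → e e) = { 'e' }
For T:
  PREDICT(T → '*' '(') = { '*' }
  PREDICT(T → x) = { 'x' }

All predict sets are disjoint. The grammar IS LL(1).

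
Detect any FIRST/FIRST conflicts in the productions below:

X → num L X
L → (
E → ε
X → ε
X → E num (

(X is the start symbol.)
Yes. X → num L X / X → E num '(' on { 'num' }

FIRST sets of the non-terminals at (or reachable through a nullable prefix from) the front of some alternative:
  FIRST(E) = { ε }

Productions for X:
  X → num L X: FIRST = { 'num' }
  X → ε: FIRST = { ε }
  X → E num (: FIRST = { 'num' }
L, E have only one production, so no FIRST/FIRST conflict is possible there.

Conflict for X: X → num L X and X → E num (
  Overlap: { 'num' }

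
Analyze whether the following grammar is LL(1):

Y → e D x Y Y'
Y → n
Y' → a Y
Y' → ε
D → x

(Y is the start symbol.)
No. Predict set conflict for Y': { 'a' }

A grammar is LL(1) if for each non-terminal N with multiple productions, the predict sets of those productions are pairwise disjoint, where PREDICT(N → α) = (FIRST(α) \ {ε}) ∪ (FOLLOW(N) if α ⇒* ε).

Relevant sets:
  FOLLOW(Y') = { $, 'a' }

For Y:
  PREDICT(Y → e D x Y Y') = { 'e' }
  PREDICT(Y → n) = { 'n' }
For Y':
  PREDICT(Y' → a Y) = { 'a' }
  PREDICT(Y' → ε) = { $, 'a' }
D has a single production, so nothing to check there.

Conflict found: Predict set conflict for Y': { 'a' }
The grammar is NOT LL(1).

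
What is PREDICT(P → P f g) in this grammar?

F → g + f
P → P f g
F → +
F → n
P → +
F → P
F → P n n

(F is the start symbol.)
{ '+' }

PREDICT(P → P f g) = (FIRST(RHS) \ {ε}) ∪ (FOLLOW(P) if ε ∈ FIRST(RHS), i.e. RHS ⇒* ε)
FIRST(P) = { '+' }
FIRST(P f g) = { '+' }
ε ∉ FIRST(P f g), so FOLLOW(P) is not added.
PREDICT(P → P f g) = { '+' }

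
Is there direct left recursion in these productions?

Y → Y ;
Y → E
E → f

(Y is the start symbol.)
Y → Y ;: LEFT RECURSIVE (starts with Y)
Y → E: starts with E
E → f: starts with f

The grammar has direct left recursion on: Y.

Answer: Yes, Y is left-recursive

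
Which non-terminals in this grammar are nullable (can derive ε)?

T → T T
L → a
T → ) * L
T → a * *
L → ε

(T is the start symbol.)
A non-terminal is nullable if it can derive ε (the empty string): either it has an ε-production, or it has a production whose right-hand side consists entirely of nullable non-terminals.

ε-productions: L → ε
So L is immediately nullable.
No further non-terminal can be added: every production for the remaining non-terminals contains a terminal or a non-nullable non-terminal.
Nullable = { 'L' }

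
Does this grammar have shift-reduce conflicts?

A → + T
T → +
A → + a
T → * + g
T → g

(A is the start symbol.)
No shift-reduce conflicts

A shift-reduce conflict occurs when an LR(0) state has both:
  - a complete (reduce) item [A → α .] (dot at the end), and
  - a shift item [B → β . c γ] (dot before a terminal).

Augment with A' → A and build the canonical LR(0) collection (I0 = CLOSURE({[A' → . A]}), then GOTO on every symbol after a dot until no new states appear). It has 10 states:
  I0: { [A → . + T], [A → . + a], [A' → . A] }  — shift
  I1: { [A → + . T], [A → + . a], [T → . * + g], [T → . +], [T → . g] }  — shift
  I2: { [A' → A .] }  — accept
  I3: { [T → * . + g] }  — shift
  I4: { [T → + .] }  — reduce
  I5: { [A → + T .] }  — reduce
  I6: { [A → + a .] }  — reduce
  I7: { [T → g .] }  — reduce
  I8: { [T → * + . g] }  — shift
  I9: { [T → * + g .] }  — reduce

No state contains both a complete item and a shift item.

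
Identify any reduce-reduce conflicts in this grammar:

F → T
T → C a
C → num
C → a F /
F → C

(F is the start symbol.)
Augment with F' → F and build the canonical LR(0) collection (I0 = CLOSURE({[F' → . F]}), then GOTO on every symbol after a dot until no new states appear). It has 9 states:
  I0: { [C → . a F /], [C → . num], [F → . C], [F → . T], [F' → . F], [T → . C a] }  — shift
  I1: { [F → C .], [T → C . a] }  — shift, reduce
  I2: { [F' → F .] }  — accept
  I3: { [F → T .] }  — reduce
  I4: { [C → . a F /], [C → . num], [C → a . F /], [F → . C], [F → . T], [T → . C a] }  — shift
  I5: { [C → num .] }  — reduce
  I6: { [C → a F . /] }  — shift
  I7: { [C → a F / .] }  — reduce
  I8: { [T → C a .] }  — reduce

No state contains more than one complete item.

Answer: No reduce-reduce conflicts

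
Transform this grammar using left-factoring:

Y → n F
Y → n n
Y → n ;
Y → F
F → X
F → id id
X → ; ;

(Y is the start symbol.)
Y → n Y'
Y' → F
Y' → n
Y' → ;
Y → F
F → X
F → id id
X → ; ;

Left-factoring transforms A → αβ₁ | αβ₂ into A → αA' and A' → β₁ | β₂
(α is the longest common prefix among the alternatives). Repeat until
no nonterminal has two alternatives with a common prefix.

Round 1: Y has alternatives sharing prefix 'n'. Introduce Y': Y → n Y'
  Add: Y' → F
  Add: Y' → n
  Add: Y' → ;

No remaining common prefixes — done.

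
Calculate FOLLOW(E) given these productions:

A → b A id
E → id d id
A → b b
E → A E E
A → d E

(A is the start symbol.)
To compute FOLLOW(E), find every occurrence of E on a right-hand side N → α E β: add FIRST(β) \ {ε}, and if β is empty or nullable also add FOLLOW(N). Iterate to a fixed point.

In E → A E E: E is followed by E, add FIRST(E) \ {ε} = { 'b', 'd', 'id' }
In E → A E E: E is at the end; this adds FOLLOW(E) to itself — nothing new
In A → d E: E is at the end, add FOLLOW(A)

The FOLLOW sets referred to above (computed the same way, to a fixed point):
  FOLLOW(A) = { $, 'b', 'd', 'id' }

Taking the union: FOLLOW(E) = { $, 'b', 'd', 'id' }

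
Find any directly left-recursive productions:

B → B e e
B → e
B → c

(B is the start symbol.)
Yes, B is left-recursive

B → B e e: LEFT RECURSIVE (starts with B)
B → e: starts with e
B → c: starts with c

The grammar has direct left recursion on: B.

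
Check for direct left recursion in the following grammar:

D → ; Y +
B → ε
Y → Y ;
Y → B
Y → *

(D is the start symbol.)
D → ; Y +: starts with ';'
B → ε: starts with ε
Y → Y ;: LEFT RECURSIVE (starts with Y)
Y → B: starts with B
Y → *: starts with '*'

The grammar has direct left recursion on: Y.

Answer: Yes, Y is left-recursive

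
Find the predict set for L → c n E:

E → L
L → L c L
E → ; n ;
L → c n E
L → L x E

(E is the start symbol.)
{ 'c' }

PREDICT(L → c n E) = (FIRST(RHS) \ {ε}) ∪ (FOLLOW(L) if ε ∈ FIRST(RHS), i.e. RHS ⇒* ε)
FIRST(c n E) = { 'c' }
ε ∉ FIRST(c n E), so FOLLOW(L) is not added.
PREDICT(L → c n E) = { 'c' }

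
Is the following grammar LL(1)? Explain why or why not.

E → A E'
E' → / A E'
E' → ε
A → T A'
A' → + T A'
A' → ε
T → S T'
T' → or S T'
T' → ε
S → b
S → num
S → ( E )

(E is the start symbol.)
A grammar is LL(1) if for each non-terminal N with multiple productions, the predict sets of those productions are pairwise disjoint, where PREDICT(N → α) = (FIRST(α) \ {ε}) ∪ (FOLLOW(N) if α ⇒* ε).

Relevant sets:
  FOLLOW(E') = { $, ')' }
  FOLLOW(A') = { $, ')', '/' }
  FOLLOW(T') = { $, ')', '+', '/' }

For E':
  PREDICT(E' → '/' A E') = { '/' }
  PREDICT(E' → ε) = { $, ')' }
For A':
  PREDICT(A' → '+' T A') = { '+' }
  PREDICT(A' → ε) = { $, ')', '/' }
For T':
  PREDICT(T' → or S T') = { 'or' }
  PREDICT(T' → ε) = { $, ')', '+', '/' }
For S:
  PREDICT(S → b) = { 'b' }
  PREDICT(S → num) = { 'num' }
  PREDICT(S → '(' E ')') = { '(' }
E, A, T have a single production, so nothing to check there.

All predict sets are disjoint. The grammar IS LL(1).

Answer: Yes, the grammar is LL(1).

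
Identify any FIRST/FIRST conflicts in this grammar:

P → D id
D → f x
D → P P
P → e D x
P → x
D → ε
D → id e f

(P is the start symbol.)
A FIRST/FIRST conflict occurs when two productions N → α and N → β for the same non-terminal have FIRST(α) ∩ FIRST(β) ≠ ∅ (with ε ∈ FIRST of a nullable right-hand side, so two nullable alternatives also conflict).

FIRST sets of the non-terminals at (or reachable through a nullable prefix from) the front of some alternative:
  FIRST(D) = { 'e', 'f', 'id', 'x', ε }
  FIRST(P) = { 'e', 'f', 'id', 'x' }

Productions for P:
  P → D id: FIRST = { 'e', 'f', 'id', 'x' }
  P → e D x: FIRST = { 'e' }
  P → x: FIRST = { 'x' }
Productions for D:
  D → f x: FIRST = { 'f' }
  D → P P: FIRST = { 'e', 'f', 'id', 'x' }
  D → ε: FIRST = { ε }
  D → id e f: FIRST = { 'id' }

Conflict for P: P → D id and P → e D x
  Overlap: { 'e' }
Conflict for P: P → D id and P → x
  Overlap: { 'x' }
Conflict for D: D → f x and D → P P
  Overlap: { 'f' }
Conflict for D: D → P P and D → id e f
  Overlap: { 'id' }

Answer: Yes. P → D id / P → e D x on { 'e' }; P → D id / P → x on { 'x' }; D → f x / D → P P on { 'f' }; D → P P / D → id e f on { 'id' }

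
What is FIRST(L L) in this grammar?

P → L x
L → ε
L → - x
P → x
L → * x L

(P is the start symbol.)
FIRST sets of the non-terminals involved (from the grammar, by fixed-point iteration):
  FIRST(L) = { '*', '-', ε }

To compute FIRST(L L), process the symbols left to right:
Symbol L is a non-terminal. Add FIRST(L) \ {ε} = { '*', '-' }
L is nullable (ε ∈ FIRST(L)), continue to the next symbol.
Symbol L is a non-terminal. Add FIRST(L) \ {ε} = { '*', '-' }
L is nullable (ε ∈ FIRST(L)), continue to the next symbol.
All symbols are nullable, so ε is in the result.
FIRST(L L) = { '*', '-', ε }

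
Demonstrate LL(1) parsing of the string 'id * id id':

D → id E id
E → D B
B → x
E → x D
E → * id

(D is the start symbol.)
LL(1) parsing maintains a stack (initially the start symbol over $) and the input. At each step: if the stack top is a terminal, match it against the current input token; if it is a non-terminal N, replace it with the RHS of M[N, lookahead] (the unique production whose predict set contains the lookahead).

Stack is shown with the top on the left.

Stack      Input         Action
-------------------------------
D $        id * id id $  output D → id E id
id E id $  id * id id $  match 'id'
E id $     * id id $     output E → * id
* id id $  * id id $     match '*'
id id $    id id $       match 'id'
id $       id $          match 'id'
$          $             accept

The string is accepted.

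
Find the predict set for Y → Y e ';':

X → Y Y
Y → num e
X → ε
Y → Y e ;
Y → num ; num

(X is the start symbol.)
PREDICT(Y → Y e ';') = (FIRST(RHS) \ {ε}) ∪ (FOLLOW(Y) if ε ∈ FIRST(RHS), i.e. RHS ⇒* ε)
FIRST(Y) = { 'num' }
FIRST(Y e ';') = { 'num' }
ε ∉ FIRST(Y e ';'), so FOLLOW(Y) is not added.
PREDICT(Y → Y e ';') = { 'num' }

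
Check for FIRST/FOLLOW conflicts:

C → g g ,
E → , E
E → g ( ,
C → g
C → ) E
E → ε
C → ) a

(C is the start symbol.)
A FIRST/FOLLOW conflict occurs when a non-terminal N has a nullable alternative N → β (β ⇒* ε) and another alternative N → α with FIRST(α) ∩ FOLLOW(N) ≠ ∅: on such a lookahead the parser cannot decide between expanding α and letting N vanish via β.

Nullable non-terminals: E.

E: nullable alternative(s) E → ε; FOLLOW(E) = { $ }
  E → , E: FIRST \ {ε} = { ',' } — disjoint from FOLLOW(E)
  E → g ( ,: FIRST \ {ε} = { 'g' } — disjoint from FOLLOW(E)
  E → ε: FIRST \ {ε} = { } — this is the only nullable alternative, skip

C has no nullable alternative, so no FIRST/FOLLOW check is needed there.

No FIRST/FOLLOW conflicts found.

Answer: No FIRST/FOLLOW conflicts.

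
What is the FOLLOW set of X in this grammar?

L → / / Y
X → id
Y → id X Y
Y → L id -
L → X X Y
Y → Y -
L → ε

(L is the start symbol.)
In Y → id X Y: X is followed by Y, add FIRST(Y) \ {ε} = { '/', 'id' }
In L → X X Y: X is followed by X Y, add FIRST(X Y) \ {ε} = { 'id' }
In L → X X Y: X is followed by Y, add FIRST(Y) \ {ε} = { '/', 'id' }

Taking the union: FOLLOW(X) = { '/', 'id' }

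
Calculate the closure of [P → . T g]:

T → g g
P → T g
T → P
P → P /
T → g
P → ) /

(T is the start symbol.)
Start with: [P → . T g]
  [P → . T g] has the dot before T: add [T → . g g], [T → . P], [T → . g]
  [T → . P] has the dot before P: add [P → . P /], [P → . ) /]
No further items can be added.

CLOSURE = { [P → . ) /], [P → . P /], [P → . T g], [T → . P], [T → . g g], [T → . g] }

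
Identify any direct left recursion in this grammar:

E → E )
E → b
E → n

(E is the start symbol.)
Yes, E is left-recursive

Direct left recursion occurs when N → N α for some non-terminal N (the right-hand side begins with the left-hand side itself).

E → E ): LEFT RECURSIVE (starts with E)
E → b: starts with b
E → n: starts with n

The grammar has direct left recursion on: E.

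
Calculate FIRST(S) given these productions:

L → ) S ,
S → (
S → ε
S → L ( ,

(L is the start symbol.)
{ '(', ')', ε }

To compute FIRST(S), examine every production with S on the left-hand side, reading each right-hand side left to right until a non-nullable symbol is reached.

FIRST sets of the other non-terminals involved (by the same procedure, iterated to a fixed point):
  FIRST(L) = { ')' }

From S → (:
  - '(' is a terminal: add '(' and stop
From S → ε:
  - ε-production, so ε ∈ FIRST(S)
From S → L ( ,:
  - L is a non-terminal: add FIRST(L) \ {ε} = { ')' }
    L is not nullable, so stop

Collecting: FIRST(S) = { '(', ')', ε }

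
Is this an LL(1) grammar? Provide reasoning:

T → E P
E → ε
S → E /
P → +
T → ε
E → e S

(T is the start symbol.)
Relevant sets:
  FIRST(E) = { 'e', ε }
  FIRST(P) = { '+' }
  FOLLOW(T) = { $ }
  FOLLOW(E) = { '+', '/' }

For T:
  PREDICT(T → E P) = { '+', 'e' }
  PREDICT(T → ε) = { $ }
For E:
  PREDICT(E → ε) = { '+', '/' }
  PREDICT(E → e S) = { 'e' }
S, P have a single production, so nothing to check there.

All predict sets are disjoint. The grammar IS LL(1).

Answer: Yes, the grammar is LL(1).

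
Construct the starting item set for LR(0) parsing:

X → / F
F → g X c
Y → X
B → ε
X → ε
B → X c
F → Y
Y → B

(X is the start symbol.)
{ [X → . / F], [X → .], [X' → . X] }

First, augment the grammar with X' → X
I₀ = CLOSURE({ [X' → . X] }):
  [X' → . X] has the dot before X: add [X → . / F], [X → .]
No further items can be added.

I₀ = { [X → . / F], [X → .], [X' → . X] }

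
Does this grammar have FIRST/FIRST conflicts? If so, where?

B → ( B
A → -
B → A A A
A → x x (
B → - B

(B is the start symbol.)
A FIRST/FIRST conflict occurs when two productions N → α and N → β for the same non-terminal have FIRST(α) ∩ FIRST(β) ≠ ∅ (with ε ∈ FIRST of a nullable right-hand side, so two nullable alternatives also conflict).

FIRST sets of the non-terminals at (or reachable through a nullable prefix from) the front of some alternative:
  FIRST(A) = { '-', 'x' }

Productions for B:
  B → ( B: FIRST = { '(' }
  B → A A A: FIRST = { '-', 'x' }
  B → - B: FIRST = { '-' }
Productions for A:
  A → -: FIRST = { '-' }
  A → x x (: FIRST = { 'x' }

Conflict for B: B → A A A and B → - B
  Overlap: { '-' }

Answer: Yes. B → A A A / B → '-' B on { '-' }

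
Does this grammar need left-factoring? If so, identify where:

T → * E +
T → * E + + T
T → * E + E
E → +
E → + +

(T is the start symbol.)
Yes, T has productions with common prefix '* E +'; E has productions with common prefix '+'

Left-factoring is needed when two productions for the same non-terminal
share a common prefix on the right-hand side.

Productions for T:
  T → * E +
  T → * E + + T
  T → * E + E
Productions for E:
  E → +
  E → + +

Found common prefix '* E +' in productions for T
Found common prefix '+' in productions for E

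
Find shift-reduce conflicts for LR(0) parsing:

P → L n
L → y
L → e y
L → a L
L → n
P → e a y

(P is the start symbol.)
No shift-reduce conflicts

Augment with P' → P and build the canonical LR(0) collection (I0 = CLOSURE({[P' → . P]}), then GOTO on every symbol after a dot until no new states appear). It has 13 states:
  I0: { [L → . a L], [L → . e y], [L → . n], [L → . y], [P → . L n], [P → . e a y], [P' → . P] }  — shift
  I1: { [P → L . n] }  — shift
  I2: { [P' → P .] }  — accept
  I3: { [L → . a L], [L → . e y], [L → . n], [L → . y], [L → a . L] }  — shift
  I4: { [L → e . y], [P → e . a y] }  — shift
  I5: { [L → n .] }  — reduce
  I6: { [L → y .] }  — reduce
  I7: { [P → e a . y] }  — shift
  I8: { [L → e y .] }  — reduce
  I9: { [P → e a y .] }  — reduce
  I10: { [L → a L .] }  — reduce
  I11: { [L → e . y] }  — shift
  I12: { [P → L n .] }  — reduce

No state contains both a complete item and a shift item.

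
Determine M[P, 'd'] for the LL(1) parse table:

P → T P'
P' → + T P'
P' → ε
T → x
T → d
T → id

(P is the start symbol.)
P → T P'

To find M[P, 'd'], we find productions for P where 'd' is in the predict set (PREDICT(N → α) = (FIRST(α) \ {ε}) ∪ (FOLLOW(N) if α ⇒* ε)).

Relevant sets:
  FIRST(T) = { 'd', 'id', 'x' }

P → T P': PREDICT = { 'd', 'id', 'x' }
  'd' is in predict set, so this production goes in M[P, 'd']

M[P, 'd'] = P → T P'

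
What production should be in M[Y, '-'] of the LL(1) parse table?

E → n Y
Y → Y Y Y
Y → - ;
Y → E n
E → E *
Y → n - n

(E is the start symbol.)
Y → Y Y Y, Y → - ;

To find M[Y, '-'], we find productions for Y where '-' is in the predict set (PREDICT(N → α) = (FIRST(α) \ {ε}) ∪ (FOLLOW(N) if α ⇒* ε)).

Relevant sets:
  FIRST(Y) = { '-', 'n' }
  FIRST(E) = { 'n' }

Y → Y Y Y: PREDICT = { '-', 'n' }
  '-' is in predict set, so this production goes in M[Y, '-']
Y → - ;: PREDICT = { '-' }
  '-' is in predict set, so this production goes in M[Y, '-']
Y → E n: PREDICT = { 'n' }
Y → n - n: PREDICT = { 'n' }

M[Y, '-'] = Y → Y Y Y, Y → - ;  (a multiply-defined cell — the grammar is not LL(1))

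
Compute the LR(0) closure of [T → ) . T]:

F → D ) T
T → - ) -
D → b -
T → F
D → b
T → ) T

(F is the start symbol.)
{ [D → . b -], [D → . b], [F → . D ) T], [T → ) . T], [T → . ) T], [T → . - ) -], [T → . F] }

Start with: [T → ) . T]
  [T → ) . T] has the dot before T: add [T → . - ) -], [T → . F], [T → . ) T]
  [T → . F] has the dot before F: add [F → . D ) T]
  [F → . D ) T] has the dot before D: add [D → . b -], [D → . b]
No further items can be added.

CLOSURE = { [D → . b -], [D → . b], [F → . D ) T], [T → ) . T], [T → . ) T], [T → . - ) -], [T → . F] }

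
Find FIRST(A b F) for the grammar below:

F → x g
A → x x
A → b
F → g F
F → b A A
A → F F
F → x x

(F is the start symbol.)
FIRST sets of the non-terminals involved (from the grammar, by fixed-point iteration):
  FIRST(A) = { 'b', 'g', 'x' }

To compute FIRST(A b F), process the symbols left to right:
Symbol A is a non-terminal. Add FIRST(A) \ {ε} = { 'b', 'g', 'x' }
A is not nullable (ε ∉ FIRST(A)), so stop here.
FIRST(A b F) = { 'b', 'g', 'x' }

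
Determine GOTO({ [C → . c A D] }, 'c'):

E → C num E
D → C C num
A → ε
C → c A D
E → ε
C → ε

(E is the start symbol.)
{ [A → .], [C → c . A D] }

GOTO(I, 'c') = CLOSURE({ [A → αX.β] : [A → α.Xβ] ∈ I, X = 'c' })

Items with dot before 'c', with the dot advanced:
  [C → . c A D] → [C → c . A D]
Closure of the advanced items:
  [C → c . A D] has the dot before A: add [A → .]

GOTO = { [A → .], [C → c . A D] }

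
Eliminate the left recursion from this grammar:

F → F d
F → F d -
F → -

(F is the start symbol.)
F is directly left-recursive. The standard transformation for
  A → A α₁ | ... | A α_m | β₁ | ... | β_n
is
  A  → β₁ A' | ... | β_n A'
  A' → α₁ A' | ... | α_m A' | ε

F → - becomes F → - F'
F → F d becomes F' → d F'
F → F d - becomes F' → d - F'
Add F' → ε

Resulting grammar:
F → - F'
F' → d F'
F' → d - F'
F' → ε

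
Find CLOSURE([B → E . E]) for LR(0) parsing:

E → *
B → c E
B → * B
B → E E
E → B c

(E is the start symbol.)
Start with: [B → E . E]
  [B → E . E] has the dot before E: add [E → . *], [E → . B c]
  [E → . B c] has the dot before B: add [B → . c E], [B → . * B], [B → . E E]
No further items can be added.

CLOSURE = { [B → . * B], [B → . E E], [B → . c E], [B → E . E], [E → . *], [E → . B c] }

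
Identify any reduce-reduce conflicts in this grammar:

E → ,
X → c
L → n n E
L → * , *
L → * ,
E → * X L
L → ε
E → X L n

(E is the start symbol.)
No reduce-reduce conflicts

A reduce-reduce conflict occurs when an LR(0) state has two complete items [A → α .] and [B → β .] — both call for a reduction, and with no lookahead the parser cannot choose between them.

Augment with E' → E and build the canonical LR(0) collection (I0 = CLOSURE({[E' → . E]}), then GOTO on every symbol after a dot until no new states appear). It has 16 states:
  I0: { [E → . * X L], [E → . ,], [E → . X L n], [E' → . E], [X → . c] }  — shift
  I1: { [E → * . X L], [X → . c] }  — shift
  I2: { [E → , .] }  — reduce
  I3: { [E' → E .] }  — accept
  I4: { [E → X . L n], [L → . * , *], [L → . * ,], [L → . n n E], [L → .] }  — shift, reduce
  I5: { [X → c .] }  — reduce
  I6: { [L → * . , *], [L → * . ,] }  — shift
  I7: { [E → X L . n] }  — shift
  I8: { [L → n . n E] }  — shift
  I9: { [E → . * X L], [E → . ,], [E → . X L n], [L → n n . E], [X → . c] }  — shift
  I10: { [L → n n E .] }  — reduce
  I11: { [E → X L n .] }  — reduce
  I12: { [L → * , . *], [L → * , .] }  — shift, reduce
  I13: { [L → * , * .] }  — reduce
  I14: { [E → * X . L], [L → . * , *], [L → . * ,], [L → . n n E], [L → .] }  — shift, reduce
  I15: { [E → * X L .] }  — reduce

No state contains more than one complete item.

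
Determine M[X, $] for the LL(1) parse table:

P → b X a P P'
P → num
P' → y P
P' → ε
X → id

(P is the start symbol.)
To find M[X, $], we find productions for X where $ is in the predict set (PREDICT(N → α) = (FIRST(α) \ {ε}) ∪ (FOLLOW(N) if α ⇒* ε)).

X → id: PREDICT = { 'id' }

M[X, $] is empty (no production applies)

Answer: Empty (error entry)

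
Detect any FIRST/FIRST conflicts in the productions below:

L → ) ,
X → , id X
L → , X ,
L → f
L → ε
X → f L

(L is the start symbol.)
No FIRST/FIRST conflicts.

Productions for L:
  L → ) ,: FIRST = { ')' }
  L → , X ,: FIRST = { ',' }
  L → f: FIRST = { 'f' }
  L → ε: FIRST = { ε }
Productions for X:
  X → , id X: FIRST = { ',' }
  X → f L: FIRST = { 'f' }

All alternatives of each non-terminal have pairwise disjoint FIRST sets.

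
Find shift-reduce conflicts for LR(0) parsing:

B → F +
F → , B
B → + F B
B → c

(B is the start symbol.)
No shift-reduce conflicts

A shift-reduce conflict occurs when an LR(0) state has both:
  - a complete (reduce) item [A → α .] (dot at the end), and
  - a shift item [B → β . c γ] (dot before a terminal).

Augment with B' → B and build the canonical LR(0) collection (I0 = CLOSURE({[B' → . B]}), then GOTO on every symbol after a dot until no new states appear). It has 10 states:
  I0: { [B → . + F B], [B → . F +], [B → . c], [B' → . B], [F → . , B] }  — shift
  I1: { [B → + . F B], [F → . , B] }  — shift
  I2: { [B → . + F B], [B → . F +], [B → . c], [F → , . B], [F → . , B] }  — shift
  I3: { [B' → B .] }  — accept
  I4: { [B → F . +] }  — shift
  I5: { [B → c .] }  — reduce
  I6: { [B → F + .] }  — reduce
  I7: { [F → , B .] }  — reduce
  I8: { [B → + F . B], [B → . + F B], [B → . F +], [B → . c], [F → . , B] }  — shift
  I9: { [B → + F B .] }  — reduce

No state contains both a complete item and a shift item.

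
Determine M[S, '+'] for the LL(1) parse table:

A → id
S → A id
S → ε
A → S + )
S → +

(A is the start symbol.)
S → A id, S → ε, S → +

To find M[S, '+'], we find productions for S where '+' is in the predict set (PREDICT(N → α) = (FIRST(α) \ {ε}) ∪ (FOLLOW(N) if α ⇒* ε)).

Relevant sets:
  FIRST(A) = { '+', 'id' }
  FOLLOW(S) = { '+' }

S → A id: PREDICT = { '+', 'id' }
  '+' is in predict set, so this production goes in M[S, '+']
S → ε: PREDICT = { '+' }
  '+' is in predict set, so this production goes in M[S, '+']
S → +: PREDICT = { '+' }
  '+' is in predict set, so this production goes in M[S, '+']

M[S, '+'] = S → A id, S → ε, S → +  (a multiply-defined cell — the grammar is not LL(1))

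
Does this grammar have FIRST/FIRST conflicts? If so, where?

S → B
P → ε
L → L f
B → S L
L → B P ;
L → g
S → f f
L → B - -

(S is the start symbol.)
Yes. S → B / S → f f on { 'f' }; L → L f / L → B P ';' on { 'f' }; L → L f / L → g on { 'g' }; L → L f / L → B '-' '-' on { 'f' }; L → B P ';' / L → B '-' '-' on { 'f' }

A FIRST/FIRST conflict occurs when two productions N → α and N → β for the same non-terminal have FIRST(α) ∩ FIRST(β) ≠ ∅ (with ε ∈ FIRST of a nullable right-hand side, so two nullable alternatives also conflict).

FIRST sets of the non-terminals at (or reachable through a nullable prefix from) the front of some alternative:
  FIRST(B) = { 'f' }
  FIRST(L) = { 'f', 'g' }

Productions for S:
  S → B: FIRST = { 'f' }
  S → f f: FIRST = { 'f' }
Productions for L:
  L → L f: FIRST = { 'f', 'g' }
  L → B P ;: FIRST = { 'f' }
  L → g: FIRST = { 'g' }
  L → B - -: FIRST = { 'f' }
P, B have only one production, so no FIRST/FIRST conflict is possible there.

Conflict for S: S → B and S → f f
  Overlap: { 'f' }
Conflict for L: L → L f and L → B P ;
  Overlap: { 'f' }
Conflict for L: L → L f and L → g
  Overlap: { 'g' }
Conflict for L: L → L f and L → B - -
  Overlap: { 'f' }
Conflict for L: L → B P ; and L → B - -
  Overlap: { 'f' }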